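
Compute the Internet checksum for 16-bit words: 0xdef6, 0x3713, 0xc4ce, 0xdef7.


Sum all words (with carry folding):
+ 0xdef6 = 0xdef6
+ 0x3713 = 0x160a
+ 0xc4ce = 0xdad8
+ 0xdef7 = 0xb9d0
One's complement: ~0xb9d0
Checksum = 0x462f


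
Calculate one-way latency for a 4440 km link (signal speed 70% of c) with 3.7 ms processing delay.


Speed = 0.7 * 3e5 km/s = 210000 km/s
Propagation delay = 4440 / 210000 = 0.0211 s = 21.1429 ms
Processing delay = 3.7 ms
Total one-way latency = 24.8429 ms


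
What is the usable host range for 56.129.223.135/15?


Network: 56.128.0.0
Broadcast: 56.129.255.255
First usable = network + 1
Last usable = broadcast - 1
Range: 56.128.0.1 to 56.129.255.254


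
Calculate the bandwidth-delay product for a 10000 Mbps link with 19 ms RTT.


BDP = bandwidth * RTT
= 10000 Mbps * 19 ms
= 10000 * 1e6 * 19 / 1000 bits
= 190000000 bits
= 23750000 bytes
= 23193.3594 KB
BDP = 190000000 bits (23750000 bytes)


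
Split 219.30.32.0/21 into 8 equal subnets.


New prefix = 21 + 3 = 24
Each subnet has 256 addresses
  219.30.32.0/24
  219.30.33.0/24
  219.30.34.0/24
  219.30.35.0/24
  219.30.36.0/24
  219.30.37.0/24
  219.30.38.0/24
  219.30.39.0/24
Subnets: 219.30.32.0/24, 219.30.33.0/24, 219.30.34.0/24, 219.30.35.0/24, 219.30.36.0/24, 219.30.37.0/24, 219.30.38.0/24, 219.30.39.0/24


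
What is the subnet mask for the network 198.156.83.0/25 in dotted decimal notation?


/25 means 25 network bits, 7 host bits
Binary: 11111111111111111111111110000000
Mask: 255.255.255.128


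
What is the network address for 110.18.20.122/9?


IP:   01101110.00010010.00010100.01111010
Mask: 11111111.10000000.00000000.00000000
AND operation:
Net:  01101110.00000000.00000000.00000000
Network: 110.0.0.0/9


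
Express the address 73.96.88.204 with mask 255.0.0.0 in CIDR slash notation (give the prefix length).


Binary: 11111111.00000000.00000000.00000000
Count leading 1s
Prefix: /8


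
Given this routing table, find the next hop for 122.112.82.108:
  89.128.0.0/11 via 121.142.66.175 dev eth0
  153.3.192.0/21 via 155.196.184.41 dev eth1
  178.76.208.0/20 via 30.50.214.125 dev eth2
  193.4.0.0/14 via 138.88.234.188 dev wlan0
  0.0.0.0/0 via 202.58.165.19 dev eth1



Longest prefix match for 122.112.82.108:
  /11 89.128.0.0: no
  /21 153.3.192.0: no
  /20 178.76.208.0: no
  /14 193.4.0.0: no
  /0 0.0.0.0: MATCH
Selected: next-hop 202.58.165.19 via eth1 (matched /0)


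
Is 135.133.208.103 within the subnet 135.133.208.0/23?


Subnet network: 135.133.208.0
Test IP AND mask: 135.133.208.0
Yes, 135.133.208.103 is in 135.133.208.0/23


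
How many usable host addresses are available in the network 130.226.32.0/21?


Host bits = 32 - 21 = 11
Total addresses = 2^11 = 2048
Usable = total - 2 (network and broadcast)
Usable hosts: 2046


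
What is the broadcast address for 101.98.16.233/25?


Network: 101.98.16.128/25
Host bits = 7
Set all host bits to 1:
Broadcast: 101.98.16.255


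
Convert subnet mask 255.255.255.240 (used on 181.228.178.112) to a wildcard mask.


Subnet mask: 255.255.255.240
Wildcard = 255.255.255.255 - subnet mask
255 - 255 = 0
255 - 255 = 0
255 - 255 = 0
255 - 240 = 15
Wildcard: 0.0.0.15


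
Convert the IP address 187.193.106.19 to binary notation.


187 = 10111011
193 = 11000001
106 = 01101010
19 = 00010011
Binary: 10111011.11000001.01101010.00010011


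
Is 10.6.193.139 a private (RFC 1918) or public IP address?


RFC 1918 private ranges:
  10.0.0.0/8 (10.0.0.0 - 10.255.255.255)
  172.16.0.0/12 (172.16.0.0 - 172.31.255.255)
  192.168.0.0/16 (192.168.0.0 - 192.168.255.255)
Private (in 10.0.0.0/8)


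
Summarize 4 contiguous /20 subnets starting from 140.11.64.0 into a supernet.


Original prefix: /20
Number of subnets: 4 = 2^2
New prefix = 20 - 2 = 18
Supernet: 140.11.64.0/18


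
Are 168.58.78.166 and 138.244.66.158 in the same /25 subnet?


Mask: 255.255.255.128
168.58.78.166 AND mask = 168.58.78.128
138.244.66.158 AND mask = 138.244.66.128
No, different subnets (168.58.78.128 vs 138.244.66.128)


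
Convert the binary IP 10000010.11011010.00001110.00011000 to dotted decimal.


10000010 = 130
11011010 = 218
00001110 = 14
00011000 = 24
IP: 130.218.14.24


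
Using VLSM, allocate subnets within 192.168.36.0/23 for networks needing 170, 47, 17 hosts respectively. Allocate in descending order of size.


170 hosts -> /24 (254 usable): 192.168.36.0/24
47 hosts -> /26 (62 usable): 192.168.37.0/26
17 hosts -> /27 (30 usable): 192.168.37.64/27
Allocation: 192.168.36.0/24 (170 hosts, 254 usable); 192.168.37.0/26 (47 hosts, 62 usable); 192.168.37.64/27 (17 hosts, 30 usable)


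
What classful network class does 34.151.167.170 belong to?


First octet: 34
Binary: 00100010
0xxxxxxx -> Class A (1-126)
Class A, default mask 255.0.0.0 (/8)


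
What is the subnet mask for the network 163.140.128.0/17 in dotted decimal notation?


/17 means 17 network bits, 15 host bits
Binary: 11111111111111111000000000000000
Mask: 255.255.128.0


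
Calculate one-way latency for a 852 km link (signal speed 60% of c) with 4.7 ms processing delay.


Speed = 0.6 * 3e5 km/s = 180000 km/s
Propagation delay = 852 / 180000 = 0.0047 s = 4.7333 ms
Processing delay = 4.7 ms
Total one-way latency = 9.4333 ms


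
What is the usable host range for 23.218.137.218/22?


Network: 23.218.136.0
Broadcast: 23.218.139.255
First usable = network + 1
Last usable = broadcast - 1
Range: 23.218.136.1 to 23.218.139.254


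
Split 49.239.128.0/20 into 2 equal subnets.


New prefix = 20 + 1 = 21
Each subnet has 2048 addresses
  49.239.128.0/21
  49.239.136.0/21
Subnets: 49.239.128.0/21, 49.239.136.0/21


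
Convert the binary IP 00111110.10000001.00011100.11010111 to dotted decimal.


00111110 = 62
10000001 = 129
00011100 = 28
11010111 = 215
IP: 62.129.28.215


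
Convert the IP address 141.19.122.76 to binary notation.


141 = 10001101
19 = 00010011
122 = 01111010
76 = 01001100
Binary: 10001101.00010011.01111010.01001100


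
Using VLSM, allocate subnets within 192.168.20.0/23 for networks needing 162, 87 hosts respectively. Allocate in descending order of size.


162 hosts -> /24 (254 usable): 192.168.20.0/24
87 hosts -> /25 (126 usable): 192.168.21.0/25
Allocation: 192.168.20.0/24 (162 hosts, 254 usable); 192.168.21.0/25 (87 hosts, 126 usable)


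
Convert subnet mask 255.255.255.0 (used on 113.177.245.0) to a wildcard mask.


Subnet mask: 255.255.255.0
Wildcard = 255.255.255.255 - subnet mask
255 - 255 = 0
255 - 255 = 0
255 - 255 = 0
255 - 0 = 255
Wildcard: 0.0.0.255


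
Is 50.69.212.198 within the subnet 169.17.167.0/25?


Subnet network: 169.17.167.0
Test IP AND mask: 50.69.212.128
No, 50.69.212.198 is not in 169.17.167.0/25


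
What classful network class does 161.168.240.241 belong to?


First octet: 161
Binary: 10100001
10xxxxxx -> Class B (128-191)
Class B, default mask 255.255.0.0 (/16)


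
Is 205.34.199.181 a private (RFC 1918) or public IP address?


RFC 1918 private ranges:
  10.0.0.0/8 (10.0.0.0 - 10.255.255.255)
  172.16.0.0/12 (172.16.0.0 - 172.31.255.255)
  192.168.0.0/16 (192.168.0.0 - 192.168.255.255)
Public (not in any RFC 1918 range)


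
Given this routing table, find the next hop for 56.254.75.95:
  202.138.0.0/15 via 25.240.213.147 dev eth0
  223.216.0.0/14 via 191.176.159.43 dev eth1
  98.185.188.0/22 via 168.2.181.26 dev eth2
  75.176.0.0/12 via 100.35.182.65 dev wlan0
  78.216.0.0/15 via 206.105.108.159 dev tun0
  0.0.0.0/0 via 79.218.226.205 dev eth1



Longest prefix match for 56.254.75.95:
  /15 202.138.0.0: no
  /14 223.216.0.0: no
  /22 98.185.188.0: no
  /12 75.176.0.0: no
  /15 78.216.0.0: no
  /0 0.0.0.0: MATCH
Selected: next-hop 79.218.226.205 via eth1 (matched /0)


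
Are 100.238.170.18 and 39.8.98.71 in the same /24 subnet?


Mask: 255.255.255.0
100.238.170.18 AND mask = 100.238.170.0
39.8.98.71 AND mask = 39.8.98.0
No, different subnets (100.238.170.0 vs 39.8.98.0)


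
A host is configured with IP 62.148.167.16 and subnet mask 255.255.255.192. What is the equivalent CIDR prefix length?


Binary: 11111111.11111111.11111111.11000000
Count leading 1s
Prefix: /26


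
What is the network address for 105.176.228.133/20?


IP:   01101001.10110000.11100100.10000101
Mask: 11111111.11111111.11110000.00000000
AND operation:
Net:  01101001.10110000.11100000.00000000
Network: 105.176.224.0/20


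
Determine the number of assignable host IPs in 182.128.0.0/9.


Host bits = 32 - 9 = 23
Total addresses = 2^23 = 8388608
Usable = total - 2 (network and broadcast)
Usable hosts: 8388606


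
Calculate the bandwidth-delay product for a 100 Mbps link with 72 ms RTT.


BDP = bandwidth * RTT
= 100 Mbps * 72 ms
= 100 * 1e6 * 72 / 1000 bits
= 7200000 bits
= 900000 bytes
= 878.9062 KB
BDP = 7200000 bits (900000 bytes)


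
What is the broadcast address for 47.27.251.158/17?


Network: 47.27.128.0/17
Host bits = 15
Set all host bits to 1:
Broadcast: 47.27.255.255


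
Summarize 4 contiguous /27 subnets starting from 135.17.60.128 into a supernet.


Original prefix: /27
Number of subnets: 4 = 2^2
New prefix = 27 - 2 = 25
Supernet: 135.17.60.128/25


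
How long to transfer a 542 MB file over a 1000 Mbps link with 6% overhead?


Effective throughput = 1000 * (1 - 6/100) = 940 Mbps
File size in Mb = 542 * 8 = 4336 Mb
Time = 4336 / 940
Time = 4.6128 seconds


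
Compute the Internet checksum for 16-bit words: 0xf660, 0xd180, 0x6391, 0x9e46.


Sum all words (with carry folding):
+ 0xf660 = 0xf660
+ 0xd180 = 0xc7e1
+ 0x6391 = 0x2b73
+ 0x9e46 = 0xc9b9
One's complement: ~0xc9b9
Checksum = 0x3646


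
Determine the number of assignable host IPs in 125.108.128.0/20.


Host bits = 32 - 20 = 12
Total addresses = 2^12 = 4096
Usable = total - 2 (network and broadcast)
Usable hosts: 4094


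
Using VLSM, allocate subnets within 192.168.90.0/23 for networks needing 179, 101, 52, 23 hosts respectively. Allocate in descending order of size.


179 hosts -> /24 (254 usable): 192.168.90.0/24
101 hosts -> /25 (126 usable): 192.168.91.0/25
52 hosts -> /26 (62 usable): 192.168.91.128/26
23 hosts -> /27 (30 usable): 192.168.91.192/27
Allocation: 192.168.90.0/24 (179 hosts, 254 usable); 192.168.91.0/25 (101 hosts, 126 usable); 192.168.91.128/26 (52 hosts, 62 usable); 192.168.91.192/27 (23 hosts, 30 usable)


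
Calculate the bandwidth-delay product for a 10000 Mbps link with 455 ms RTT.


BDP = bandwidth * RTT
= 10000 Mbps * 455 ms
= 10000 * 1e6 * 455 / 1000 bits
= 4550000000 bits
= 568750000 bytes
= 555419.9219 KB
BDP = 4550000000 bits (568750000 bytes)


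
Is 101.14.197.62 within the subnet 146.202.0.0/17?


Subnet network: 146.202.0.0
Test IP AND mask: 101.14.128.0
No, 101.14.197.62 is not in 146.202.0.0/17


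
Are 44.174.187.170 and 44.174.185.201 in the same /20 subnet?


Mask: 255.255.240.0
44.174.187.170 AND mask = 44.174.176.0
44.174.185.201 AND mask = 44.174.176.0
Yes, same subnet (44.174.176.0)


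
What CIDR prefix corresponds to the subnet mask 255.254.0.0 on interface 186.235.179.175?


Binary: 11111111.11111110.00000000.00000000
Count leading 1s
Prefix: /15


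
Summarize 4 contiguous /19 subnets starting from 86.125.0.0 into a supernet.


Original prefix: /19
Number of subnets: 4 = 2^2
New prefix = 19 - 2 = 17
Supernet: 86.125.0.0/17


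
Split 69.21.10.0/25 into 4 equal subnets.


New prefix = 25 + 2 = 27
Each subnet has 32 addresses
  69.21.10.0/27
  69.21.10.32/27
  69.21.10.64/27
  69.21.10.96/27
Subnets: 69.21.10.0/27, 69.21.10.32/27, 69.21.10.64/27, 69.21.10.96/27


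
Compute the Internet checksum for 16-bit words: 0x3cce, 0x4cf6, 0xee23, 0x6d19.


Sum all words (with carry folding):
+ 0x3cce = 0x3cce
+ 0x4cf6 = 0x89c4
+ 0xee23 = 0x77e8
+ 0x6d19 = 0xe501
One's complement: ~0xe501
Checksum = 0x1afe


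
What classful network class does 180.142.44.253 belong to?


First octet: 180
Binary: 10110100
10xxxxxx -> Class B (128-191)
Class B, default mask 255.255.0.0 (/16)


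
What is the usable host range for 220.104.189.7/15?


Network: 220.104.0.0
Broadcast: 220.105.255.255
First usable = network + 1
Last usable = broadcast - 1
Range: 220.104.0.1 to 220.105.255.254


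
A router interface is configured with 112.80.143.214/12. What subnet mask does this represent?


/12 means 12 network bits, 20 host bits
Binary: 11111111111100000000000000000000
Mask: 255.240.0.0


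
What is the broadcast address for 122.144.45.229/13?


Network: 122.144.0.0/13
Host bits = 19
Set all host bits to 1:
Broadcast: 122.151.255.255


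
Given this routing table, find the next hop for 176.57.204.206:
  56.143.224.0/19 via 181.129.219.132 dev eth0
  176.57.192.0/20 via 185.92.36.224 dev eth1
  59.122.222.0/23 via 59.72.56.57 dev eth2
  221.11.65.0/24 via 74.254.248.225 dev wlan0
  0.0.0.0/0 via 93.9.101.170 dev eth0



Longest prefix match for 176.57.204.206:
  /19 56.143.224.0: no
  /20 176.57.192.0: MATCH
  /23 59.122.222.0: no
  /24 221.11.65.0: no
  /0 0.0.0.0: MATCH
Selected: next-hop 185.92.36.224 via eth1 (matched /20)


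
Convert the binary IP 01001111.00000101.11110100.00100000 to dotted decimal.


01001111 = 79
00000101 = 5
11110100 = 244
00100000 = 32
IP: 79.5.244.32


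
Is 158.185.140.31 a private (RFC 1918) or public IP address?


RFC 1918 private ranges:
  10.0.0.0/8 (10.0.0.0 - 10.255.255.255)
  172.16.0.0/12 (172.16.0.0 - 172.31.255.255)
  192.168.0.0/16 (192.168.0.0 - 192.168.255.255)
Public (not in any RFC 1918 range)


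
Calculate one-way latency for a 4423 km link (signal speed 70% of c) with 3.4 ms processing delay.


Speed = 0.7 * 3e5 km/s = 210000 km/s
Propagation delay = 4423 / 210000 = 0.0211 s = 21.0619 ms
Processing delay = 3.4 ms
Total one-way latency = 24.4619 ms


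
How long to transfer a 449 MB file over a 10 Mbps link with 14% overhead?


Effective throughput = 10 * (1 - 14/100) = 8.6 Mbps
File size in Mb = 449 * 8 = 3592 Mb
Time = 3592 / 8.6
Time = 417.6744 seconds


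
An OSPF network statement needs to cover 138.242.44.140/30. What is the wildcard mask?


Subnet mask: 255.255.255.252
Wildcard = 255.255.255.255 - subnet mask
255 - 255 = 0
255 - 255 = 0
255 - 255 = 0
255 - 252 = 3
Wildcard: 0.0.0.3


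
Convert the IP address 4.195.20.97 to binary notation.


4 = 00000100
195 = 11000011
20 = 00010100
97 = 01100001
Binary: 00000100.11000011.00010100.01100001


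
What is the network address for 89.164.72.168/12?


IP:   01011001.10100100.01001000.10101000
Mask: 11111111.11110000.00000000.00000000
AND operation:
Net:  01011001.10100000.00000000.00000000
Network: 89.160.0.0/12


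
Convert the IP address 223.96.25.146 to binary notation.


223 = 11011111
96 = 01100000
25 = 00011001
146 = 10010010
Binary: 11011111.01100000.00011001.10010010


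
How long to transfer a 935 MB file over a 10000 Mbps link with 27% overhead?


Effective throughput = 10000 * (1 - 27/100) = 7300 Mbps
File size in Mb = 935 * 8 = 7480 Mb
Time = 7480 / 7300
Time = 1.0247 seconds


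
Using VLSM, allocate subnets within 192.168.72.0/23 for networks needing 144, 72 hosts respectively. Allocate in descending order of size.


144 hosts -> /24 (254 usable): 192.168.72.0/24
72 hosts -> /25 (126 usable): 192.168.73.0/25
Allocation: 192.168.72.0/24 (144 hosts, 254 usable); 192.168.73.0/25 (72 hosts, 126 usable)


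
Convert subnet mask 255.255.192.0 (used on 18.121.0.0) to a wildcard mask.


Subnet mask: 255.255.192.0
Wildcard = 255.255.255.255 - subnet mask
255 - 255 = 0
255 - 255 = 0
255 - 192 = 63
255 - 0 = 255
Wildcard: 0.0.63.255


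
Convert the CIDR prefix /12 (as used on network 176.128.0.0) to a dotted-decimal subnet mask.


/12 means 12 network bits, 20 host bits
Binary: 11111111111100000000000000000000
Mask: 255.240.0.0


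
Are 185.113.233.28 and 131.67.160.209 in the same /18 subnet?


Mask: 255.255.192.0
185.113.233.28 AND mask = 185.113.192.0
131.67.160.209 AND mask = 131.67.128.0
No, different subnets (185.113.192.0 vs 131.67.128.0)


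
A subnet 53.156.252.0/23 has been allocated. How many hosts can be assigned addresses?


Host bits = 32 - 23 = 9
Total addresses = 2^9 = 512
Usable = total - 2 (network and broadcast)
Usable hosts: 510


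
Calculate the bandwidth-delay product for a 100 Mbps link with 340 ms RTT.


BDP = bandwidth * RTT
= 100 Mbps * 340 ms
= 100 * 1e6 * 340 / 1000 bits
= 34000000 bits
= 4250000 bytes
= 4150.3906 KB
BDP = 34000000 bits (4250000 bytes)


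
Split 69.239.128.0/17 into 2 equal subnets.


New prefix = 17 + 1 = 18
Each subnet has 16384 addresses
  69.239.128.0/18
  69.239.192.0/18
Subnets: 69.239.128.0/18, 69.239.192.0/18


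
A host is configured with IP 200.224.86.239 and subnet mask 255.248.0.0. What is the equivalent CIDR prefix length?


Binary: 11111111.11111000.00000000.00000000
Count leading 1s
Prefix: /13


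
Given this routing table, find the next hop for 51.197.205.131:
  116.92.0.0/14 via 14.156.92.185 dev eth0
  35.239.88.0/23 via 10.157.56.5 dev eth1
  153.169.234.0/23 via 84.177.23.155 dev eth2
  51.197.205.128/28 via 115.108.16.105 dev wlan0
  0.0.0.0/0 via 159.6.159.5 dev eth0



Longest prefix match for 51.197.205.131:
  /14 116.92.0.0: no
  /23 35.239.88.0: no
  /23 153.169.234.0: no
  /28 51.197.205.128: MATCH
  /0 0.0.0.0: MATCH
Selected: next-hop 115.108.16.105 via wlan0 (matched /28)


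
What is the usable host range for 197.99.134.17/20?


Network: 197.99.128.0
Broadcast: 197.99.143.255
First usable = network + 1
Last usable = broadcast - 1
Range: 197.99.128.1 to 197.99.143.254


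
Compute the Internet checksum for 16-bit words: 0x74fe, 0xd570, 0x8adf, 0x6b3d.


Sum all words (with carry folding):
+ 0x74fe = 0x74fe
+ 0xd570 = 0x4a6f
+ 0x8adf = 0xd54e
+ 0x6b3d = 0x408c
One's complement: ~0x408c
Checksum = 0xbf73


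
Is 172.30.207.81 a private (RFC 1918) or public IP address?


RFC 1918 private ranges:
  10.0.0.0/8 (10.0.0.0 - 10.255.255.255)
  172.16.0.0/12 (172.16.0.0 - 172.31.255.255)
  192.168.0.0/16 (192.168.0.0 - 192.168.255.255)
Private (in 172.16.0.0/12)


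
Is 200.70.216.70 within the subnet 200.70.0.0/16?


Subnet network: 200.70.0.0
Test IP AND mask: 200.70.0.0
Yes, 200.70.216.70 is in 200.70.0.0/16


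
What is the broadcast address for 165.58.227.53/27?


Network: 165.58.227.32/27
Host bits = 5
Set all host bits to 1:
Broadcast: 165.58.227.63


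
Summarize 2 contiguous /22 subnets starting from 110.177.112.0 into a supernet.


Original prefix: /22
Number of subnets: 2 = 2^1
New prefix = 22 - 1 = 21
Supernet: 110.177.112.0/21


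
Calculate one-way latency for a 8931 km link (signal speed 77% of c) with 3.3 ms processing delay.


Speed = 0.77 * 3e5 km/s = 231000 km/s
Propagation delay = 8931 / 231000 = 0.0387 s = 38.6623 ms
Processing delay = 3.3 ms
Total one-way latency = 41.9623 ms


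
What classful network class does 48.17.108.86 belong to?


First octet: 48
Binary: 00110000
0xxxxxxx -> Class A (1-126)
Class A, default mask 255.0.0.0 (/8)


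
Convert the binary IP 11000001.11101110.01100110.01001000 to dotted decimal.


11000001 = 193
11101110 = 238
01100110 = 102
01001000 = 72
IP: 193.238.102.72


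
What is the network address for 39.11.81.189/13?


IP:   00100111.00001011.01010001.10111101
Mask: 11111111.11111000.00000000.00000000
AND operation:
Net:  00100111.00001000.00000000.00000000
Network: 39.8.0.0/13


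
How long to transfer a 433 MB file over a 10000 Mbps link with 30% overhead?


Effective throughput = 10000 * (1 - 30/100) = 7000 Mbps
File size in Mb = 433 * 8 = 3464 Mb
Time = 3464 / 7000
Time = 0.4949 seconds


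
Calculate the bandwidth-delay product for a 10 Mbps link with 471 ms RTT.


BDP = bandwidth * RTT
= 10 Mbps * 471 ms
= 10 * 1e6 * 471 / 1000 bits
= 4710000 bits
= 588750 bytes
= 574.9512 KB
BDP = 4710000 bits (588750 bytes)


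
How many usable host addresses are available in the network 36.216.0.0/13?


Host bits = 32 - 13 = 19
Total addresses = 2^19 = 524288
Usable = total - 2 (network and broadcast)
Usable hosts: 524286


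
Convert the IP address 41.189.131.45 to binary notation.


41 = 00101001
189 = 10111101
131 = 10000011
45 = 00101101
Binary: 00101001.10111101.10000011.00101101


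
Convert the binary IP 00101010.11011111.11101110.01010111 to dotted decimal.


00101010 = 42
11011111 = 223
11101110 = 238
01010111 = 87
IP: 42.223.238.87


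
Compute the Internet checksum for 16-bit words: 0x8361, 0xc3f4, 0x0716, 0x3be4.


Sum all words (with carry folding):
+ 0x8361 = 0x8361
+ 0xc3f4 = 0x4756
+ 0x0716 = 0x4e6c
+ 0x3be4 = 0x8a50
One's complement: ~0x8a50
Checksum = 0x75af


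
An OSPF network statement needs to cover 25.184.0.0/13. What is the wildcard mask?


Subnet mask: 255.248.0.0
Wildcard = 255.255.255.255 - subnet mask
255 - 255 = 0
255 - 248 = 7
255 - 0 = 255
255 - 0 = 255
Wildcard: 0.7.255.255


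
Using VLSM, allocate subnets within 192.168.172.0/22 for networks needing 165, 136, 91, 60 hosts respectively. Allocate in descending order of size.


165 hosts -> /24 (254 usable): 192.168.172.0/24
136 hosts -> /24 (254 usable): 192.168.173.0/24
91 hosts -> /25 (126 usable): 192.168.174.0/25
60 hosts -> /26 (62 usable): 192.168.174.128/26
Allocation: 192.168.172.0/24 (165 hosts, 254 usable); 192.168.173.0/24 (136 hosts, 254 usable); 192.168.174.0/25 (91 hosts, 126 usable); 192.168.174.128/26 (60 hosts, 62 usable)


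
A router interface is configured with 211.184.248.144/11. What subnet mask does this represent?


/11 means 11 network bits, 21 host bits
Binary: 11111111111000000000000000000000
Mask: 255.224.0.0


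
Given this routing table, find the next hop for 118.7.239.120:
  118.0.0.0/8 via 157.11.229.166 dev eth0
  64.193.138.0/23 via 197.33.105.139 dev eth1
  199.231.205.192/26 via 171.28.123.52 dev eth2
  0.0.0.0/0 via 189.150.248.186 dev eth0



Longest prefix match for 118.7.239.120:
  /8 118.0.0.0: MATCH
  /23 64.193.138.0: no
  /26 199.231.205.192: no
  /0 0.0.0.0: MATCH
Selected: next-hop 157.11.229.166 via eth0 (matched /8)


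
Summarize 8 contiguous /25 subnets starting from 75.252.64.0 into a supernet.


Original prefix: /25
Number of subnets: 8 = 2^3
New prefix = 25 - 3 = 22
Supernet: 75.252.64.0/22


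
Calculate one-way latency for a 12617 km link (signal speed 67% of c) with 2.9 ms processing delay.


Speed = 0.67 * 3e5 km/s = 201000 km/s
Propagation delay = 12617 / 201000 = 0.0628 s = 62.7711 ms
Processing delay = 2.9 ms
Total one-way latency = 65.6711 ms


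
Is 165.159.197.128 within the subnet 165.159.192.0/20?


Subnet network: 165.159.192.0
Test IP AND mask: 165.159.192.0
Yes, 165.159.197.128 is in 165.159.192.0/20


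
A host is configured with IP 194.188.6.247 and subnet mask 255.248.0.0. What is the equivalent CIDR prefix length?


Binary: 11111111.11111000.00000000.00000000
Count leading 1s
Prefix: /13


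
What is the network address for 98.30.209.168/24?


IP:   01100010.00011110.11010001.10101000
Mask: 11111111.11111111.11111111.00000000
AND operation:
Net:  01100010.00011110.11010001.00000000
Network: 98.30.209.0/24


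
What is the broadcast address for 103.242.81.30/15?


Network: 103.242.0.0/15
Host bits = 17
Set all host bits to 1:
Broadcast: 103.243.255.255


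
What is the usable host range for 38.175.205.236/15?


Network: 38.174.0.0
Broadcast: 38.175.255.255
First usable = network + 1
Last usable = broadcast - 1
Range: 38.174.0.1 to 38.175.255.254


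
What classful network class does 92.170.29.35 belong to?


First octet: 92
Binary: 01011100
0xxxxxxx -> Class A (1-126)
Class A, default mask 255.0.0.0 (/8)


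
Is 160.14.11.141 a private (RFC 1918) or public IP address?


RFC 1918 private ranges:
  10.0.0.0/8 (10.0.0.0 - 10.255.255.255)
  172.16.0.0/12 (172.16.0.0 - 172.31.255.255)
  192.168.0.0/16 (192.168.0.0 - 192.168.255.255)
Public (not in any RFC 1918 range)


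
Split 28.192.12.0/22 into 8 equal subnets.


New prefix = 22 + 3 = 25
Each subnet has 128 addresses
  28.192.12.0/25
  28.192.12.128/25
  28.192.13.0/25
  28.192.13.128/25
  28.192.14.0/25
  28.192.14.128/25
  28.192.15.0/25
  28.192.15.128/25
Subnets: 28.192.12.0/25, 28.192.12.128/25, 28.192.13.0/25, 28.192.13.128/25, 28.192.14.0/25, 28.192.14.128/25, 28.192.15.0/25, 28.192.15.128/25


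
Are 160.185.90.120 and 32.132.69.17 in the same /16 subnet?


Mask: 255.255.0.0
160.185.90.120 AND mask = 160.185.0.0
32.132.69.17 AND mask = 32.132.0.0
No, different subnets (160.185.0.0 vs 32.132.0.0)


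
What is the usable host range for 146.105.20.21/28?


Network: 146.105.20.16
Broadcast: 146.105.20.31
First usable = network + 1
Last usable = broadcast - 1
Range: 146.105.20.17 to 146.105.20.30


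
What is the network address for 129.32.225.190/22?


IP:   10000001.00100000.11100001.10111110
Mask: 11111111.11111111.11111100.00000000
AND operation:
Net:  10000001.00100000.11100000.00000000
Network: 129.32.224.0/22


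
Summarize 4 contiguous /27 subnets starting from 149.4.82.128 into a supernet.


Original prefix: /27
Number of subnets: 4 = 2^2
New prefix = 27 - 2 = 25
Supernet: 149.4.82.128/25


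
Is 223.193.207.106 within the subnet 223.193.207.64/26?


Subnet network: 223.193.207.64
Test IP AND mask: 223.193.207.64
Yes, 223.193.207.106 is in 223.193.207.64/26


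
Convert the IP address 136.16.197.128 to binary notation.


136 = 10001000
16 = 00010000
197 = 11000101
128 = 10000000
Binary: 10001000.00010000.11000101.10000000


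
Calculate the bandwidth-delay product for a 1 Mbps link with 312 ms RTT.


BDP = bandwidth * RTT
= 1 Mbps * 312 ms
= 1 * 1e6 * 312 / 1000 bits
= 312000 bits
= 39000 bytes
= 38.0859 KB
BDP = 312000 bits (39000 bytes)


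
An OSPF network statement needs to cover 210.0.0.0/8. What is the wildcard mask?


Subnet mask: 255.0.0.0
Wildcard = 255.255.255.255 - subnet mask
255 - 255 = 0
255 - 0 = 255
255 - 0 = 255
255 - 0 = 255
Wildcard: 0.255.255.255


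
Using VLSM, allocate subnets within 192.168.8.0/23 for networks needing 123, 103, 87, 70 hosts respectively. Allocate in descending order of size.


123 hosts -> /25 (126 usable): 192.168.8.0/25
103 hosts -> /25 (126 usable): 192.168.8.128/25
87 hosts -> /25 (126 usable): 192.168.9.0/25
70 hosts -> /25 (126 usable): 192.168.9.128/25
Allocation: 192.168.8.0/25 (123 hosts, 126 usable); 192.168.8.128/25 (103 hosts, 126 usable); 192.168.9.0/25 (87 hosts, 126 usable); 192.168.9.128/25 (70 hosts, 126 usable)


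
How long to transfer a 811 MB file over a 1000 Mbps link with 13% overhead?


Effective throughput = 1000 * (1 - 13/100) = 870 Mbps
File size in Mb = 811 * 8 = 6488 Mb
Time = 6488 / 870
Time = 7.4575 seconds


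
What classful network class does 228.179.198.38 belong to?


First octet: 228
Binary: 11100100
1110xxxx -> Class D (224-239)
Class D (multicast), default mask N/A


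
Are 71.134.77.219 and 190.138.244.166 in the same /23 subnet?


Mask: 255.255.254.0
71.134.77.219 AND mask = 71.134.76.0
190.138.244.166 AND mask = 190.138.244.0
No, different subnets (71.134.76.0 vs 190.138.244.0)


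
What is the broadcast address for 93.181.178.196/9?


Network: 93.128.0.0/9
Host bits = 23
Set all host bits to 1:
Broadcast: 93.255.255.255


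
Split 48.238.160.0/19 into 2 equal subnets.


New prefix = 19 + 1 = 20
Each subnet has 4096 addresses
  48.238.160.0/20
  48.238.176.0/20
Subnets: 48.238.160.0/20, 48.238.176.0/20


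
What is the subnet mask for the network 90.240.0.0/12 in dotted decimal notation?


/12 means 12 network bits, 20 host bits
Binary: 11111111111100000000000000000000
Mask: 255.240.0.0


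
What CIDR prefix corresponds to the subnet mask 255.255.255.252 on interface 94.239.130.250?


Binary: 11111111.11111111.11111111.11111100
Count leading 1s
Prefix: /30


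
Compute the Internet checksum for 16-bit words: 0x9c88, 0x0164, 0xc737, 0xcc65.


Sum all words (with carry folding):
+ 0x9c88 = 0x9c88
+ 0x0164 = 0x9dec
+ 0xc737 = 0x6524
+ 0xcc65 = 0x318a
One's complement: ~0x318a
Checksum = 0xce75


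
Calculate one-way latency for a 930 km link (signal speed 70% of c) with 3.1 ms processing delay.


Speed = 0.7 * 3e5 km/s = 210000 km/s
Propagation delay = 930 / 210000 = 0.0044 s = 4.4286 ms
Processing delay = 3.1 ms
Total one-way latency = 7.5286 ms


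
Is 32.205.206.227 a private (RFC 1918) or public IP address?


RFC 1918 private ranges:
  10.0.0.0/8 (10.0.0.0 - 10.255.255.255)
  172.16.0.0/12 (172.16.0.0 - 172.31.255.255)
  192.168.0.0/16 (192.168.0.0 - 192.168.255.255)
Public (not in any RFC 1918 range)


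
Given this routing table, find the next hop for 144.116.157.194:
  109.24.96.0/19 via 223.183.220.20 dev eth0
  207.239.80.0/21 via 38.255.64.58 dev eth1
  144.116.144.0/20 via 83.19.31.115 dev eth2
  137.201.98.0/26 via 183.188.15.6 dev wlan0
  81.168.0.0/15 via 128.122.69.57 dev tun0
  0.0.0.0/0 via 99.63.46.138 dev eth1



Longest prefix match for 144.116.157.194:
  /19 109.24.96.0: no
  /21 207.239.80.0: no
  /20 144.116.144.0: MATCH
  /26 137.201.98.0: no
  /15 81.168.0.0: no
  /0 0.0.0.0: MATCH
Selected: next-hop 83.19.31.115 via eth2 (matched /20)


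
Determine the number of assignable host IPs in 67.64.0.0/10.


Host bits = 32 - 10 = 22
Total addresses = 2^22 = 4194304
Usable = total - 2 (network and broadcast)
Usable hosts: 4194302


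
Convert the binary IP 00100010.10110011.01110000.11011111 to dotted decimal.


00100010 = 34
10110011 = 179
01110000 = 112
11011111 = 223
IP: 34.179.112.223


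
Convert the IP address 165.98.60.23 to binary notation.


165 = 10100101
98 = 01100010
60 = 00111100
23 = 00010111
Binary: 10100101.01100010.00111100.00010111


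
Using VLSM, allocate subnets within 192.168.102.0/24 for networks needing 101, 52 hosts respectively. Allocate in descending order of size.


101 hosts -> /25 (126 usable): 192.168.102.0/25
52 hosts -> /26 (62 usable): 192.168.102.128/26
Allocation: 192.168.102.0/25 (101 hosts, 126 usable); 192.168.102.128/26 (52 hosts, 62 usable)


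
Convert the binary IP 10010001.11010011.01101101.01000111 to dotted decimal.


10010001 = 145
11010011 = 211
01101101 = 109
01000111 = 71
IP: 145.211.109.71


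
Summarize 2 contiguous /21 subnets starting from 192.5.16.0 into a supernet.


Original prefix: /21
Number of subnets: 2 = 2^1
New prefix = 21 - 1 = 20
Supernet: 192.5.16.0/20


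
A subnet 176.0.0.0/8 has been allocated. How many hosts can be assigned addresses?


Host bits = 32 - 8 = 24
Total addresses = 2^24 = 16777216
Usable = total - 2 (network and broadcast)
Usable hosts: 16777214


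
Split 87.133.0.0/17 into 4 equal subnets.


New prefix = 17 + 2 = 19
Each subnet has 8192 addresses
  87.133.0.0/19
  87.133.32.0/19
  87.133.64.0/19
  87.133.96.0/19
Subnets: 87.133.0.0/19, 87.133.32.0/19, 87.133.64.0/19, 87.133.96.0/19


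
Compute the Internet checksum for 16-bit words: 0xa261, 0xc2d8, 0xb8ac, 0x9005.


Sum all words (with carry folding):
+ 0xa261 = 0xa261
+ 0xc2d8 = 0x653a
+ 0xb8ac = 0x1de7
+ 0x9005 = 0xadec
One's complement: ~0xadec
Checksum = 0x5213


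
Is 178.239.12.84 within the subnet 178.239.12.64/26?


Subnet network: 178.239.12.64
Test IP AND mask: 178.239.12.64
Yes, 178.239.12.84 is in 178.239.12.64/26


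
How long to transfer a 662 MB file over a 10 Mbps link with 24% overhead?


Effective throughput = 10 * (1 - 24/100) = 7.6 Mbps
File size in Mb = 662 * 8 = 5296 Mb
Time = 5296 / 7.6
Time = 696.8421 seconds


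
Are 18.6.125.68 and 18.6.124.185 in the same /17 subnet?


Mask: 255.255.128.0
18.6.125.68 AND mask = 18.6.0.0
18.6.124.185 AND mask = 18.6.0.0
Yes, same subnet (18.6.0.0)


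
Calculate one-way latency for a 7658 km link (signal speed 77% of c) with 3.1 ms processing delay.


Speed = 0.77 * 3e5 km/s = 231000 km/s
Propagation delay = 7658 / 231000 = 0.0332 s = 33.1515 ms
Processing delay = 3.1 ms
Total one-way latency = 36.2515 ms


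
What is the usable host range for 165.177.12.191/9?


Network: 165.128.0.0
Broadcast: 165.255.255.255
First usable = network + 1
Last usable = broadcast - 1
Range: 165.128.0.1 to 165.255.255.254


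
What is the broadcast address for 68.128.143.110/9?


Network: 68.128.0.0/9
Host bits = 23
Set all host bits to 1:
Broadcast: 68.255.255.255


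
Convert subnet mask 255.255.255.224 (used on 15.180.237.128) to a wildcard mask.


Subnet mask: 255.255.255.224
Wildcard = 255.255.255.255 - subnet mask
255 - 255 = 0
255 - 255 = 0
255 - 255 = 0
255 - 224 = 31
Wildcard: 0.0.0.31


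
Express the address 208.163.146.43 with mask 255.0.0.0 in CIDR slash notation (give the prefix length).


Binary: 11111111.00000000.00000000.00000000
Count leading 1s
Prefix: /8


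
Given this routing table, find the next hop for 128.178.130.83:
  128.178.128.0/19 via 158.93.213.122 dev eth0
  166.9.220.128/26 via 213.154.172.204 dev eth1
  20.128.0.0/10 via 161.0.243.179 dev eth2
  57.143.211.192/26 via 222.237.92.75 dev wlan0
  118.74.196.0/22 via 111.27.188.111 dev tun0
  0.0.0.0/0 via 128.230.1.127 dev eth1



Longest prefix match for 128.178.130.83:
  /19 128.178.128.0: MATCH
  /26 166.9.220.128: no
  /10 20.128.0.0: no
  /26 57.143.211.192: no
  /22 118.74.196.0: no
  /0 0.0.0.0: MATCH
Selected: next-hop 158.93.213.122 via eth0 (matched /19)


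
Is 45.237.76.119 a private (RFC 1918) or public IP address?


RFC 1918 private ranges:
  10.0.0.0/8 (10.0.0.0 - 10.255.255.255)
  172.16.0.0/12 (172.16.0.0 - 172.31.255.255)
  192.168.0.0/16 (192.168.0.0 - 192.168.255.255)
Public (not in any RFC 1918 range)


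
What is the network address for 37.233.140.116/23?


IP:   00100101.11101001.10001100.01110100
Mask: 11111111.11111111.11111110.00000000
AND operation:
Net:  00100101.11101001.10001100.00000000
Network: 37.233.140.0/23


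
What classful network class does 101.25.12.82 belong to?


First octet: 101
Binary: 01100101
0xxxxxxx -> Class A (1-126)
Class A, default mask 255.0.0.0 (/8)


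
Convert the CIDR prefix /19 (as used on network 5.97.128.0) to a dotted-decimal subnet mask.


/19 means 19 network bits, 13 host bits
Binary: 11111111111111111110000000000000
Mask: 255.255.224.0


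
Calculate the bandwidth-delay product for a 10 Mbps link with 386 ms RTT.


BDP = bandwidth * RTT
= 10 Mbps * 386 ms
= 10 * 1e6 * 386 / 1000 bits
= 3860000 bits
= 482500 bytes
= 471.1914 KB
BDP = 3860000 bits (482500 bytes)


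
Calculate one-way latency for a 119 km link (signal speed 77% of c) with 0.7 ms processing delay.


Speed = 0.77 * 3e5 km/s = 231000 km/s
Propagation delay = 119 / 231000 = 0.0005 s = 0.5152 ms
Processing delay = 0.7 ms
Total one-way latency = 1.2152 ms


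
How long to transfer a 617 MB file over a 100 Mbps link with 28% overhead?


Effective throughput = 100 * (1 - 28/100) = 72 Mbps
File size in Mb = 617 * 8 = 4936 Mb
Time = 4936 / 72
Time = 68.5556 seconds


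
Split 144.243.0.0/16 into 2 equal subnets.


New prefix = 16 + 1 = 17
Each subnet has 32768 addresses
  144.243.0.0/17
  144.243.128.0/17
Subnets: 144.243.0.0/17, 144.243.128.0/17


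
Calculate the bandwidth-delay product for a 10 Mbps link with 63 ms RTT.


BDP = bandwidth * RTT
= 10 Mbps * 63 ms
= 10 * 1e6 * 63 / 1000 bits
= 630000 bits
= 78750 bytes
= 76.9043 KB
BDP = 630000 bits (78750 bytes)


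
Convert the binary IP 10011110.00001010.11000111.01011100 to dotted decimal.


10011110 = 158
00001010 = 10
11000111 = 199
01011100 = 92
IP: 158.10.199.92


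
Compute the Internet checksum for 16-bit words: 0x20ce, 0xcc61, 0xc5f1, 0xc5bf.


Sum all words (with carry folding):
+ 0x20ce = 0x20ce
+ 0xcc61 = 0xed2f
+ 0xc5f1 = 0xb321
+ 0xc5bf = 0x78e1
One's complement: ~0x78e1
Checksum = 0x871e


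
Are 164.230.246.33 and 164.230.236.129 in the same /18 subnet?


Mask: 255.255.192.0
164.230.246.33 AND mask = 164.230.192.0
164.230.236.129 AND mask = 164.230.192.0
Yes, same subnet (164.230.192.0)


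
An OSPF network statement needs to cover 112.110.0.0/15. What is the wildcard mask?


Subnet mask: 255.254.0.0
Wildcard = 255.255.255.255 - subnet mask
255 - 255 = 0
255 - 254 = 1
255 - 0 = 255
255 - 0 = 255
Wildcard: 0.1.255.255


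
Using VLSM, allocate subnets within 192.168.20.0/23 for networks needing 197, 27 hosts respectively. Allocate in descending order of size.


197 hosts -> /24 (254 usable): 192.168.20.0/24
27 hosts -> /27 (30 usable): 192.168.21.0/27
Allocation: 192.168.20.0/24 (197 hosts, 254 usable); 192.168.21.0/27 (27 hosts, 30 usable)


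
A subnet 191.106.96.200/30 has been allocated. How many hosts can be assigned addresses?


Host bits = 32 - 30 = 2
Total addresses = 2^2 = 4
Usable = total - 2 (network and broadcast)
Usable hosts: 2


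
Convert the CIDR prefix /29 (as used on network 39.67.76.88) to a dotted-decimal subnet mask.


/29 means 29 network bits, 3 host bits
Binary: 11111111111111111111111111111000
Mask: 255.255.255.248


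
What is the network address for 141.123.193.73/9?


IP:   10001101.01111011.11000001.01001001
Mask: 11111111.10000000.00000000.00000000
AND operation:
Net:  10001101.00000000.00000000.00000000
Network: 141.0.0.0/9


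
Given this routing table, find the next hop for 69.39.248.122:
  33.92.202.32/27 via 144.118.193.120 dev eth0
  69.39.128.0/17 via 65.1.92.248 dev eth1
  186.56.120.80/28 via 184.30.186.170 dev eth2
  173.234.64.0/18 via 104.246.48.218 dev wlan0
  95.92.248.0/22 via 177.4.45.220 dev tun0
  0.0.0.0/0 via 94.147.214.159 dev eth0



Longest prefix match for 69.39.248.122:
  /27 33.92.202.32: no
  /17 69.39.128.0: MATCH
  /28 186.56.120.80: no
  /18 173.234.64.0: no
  /22 95.92.248.0: no
  /0 0.0.0.0: MATCH
Selected: next-hop 65.1.92.248 via eth1 (matched /17)


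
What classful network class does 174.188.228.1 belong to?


First octet: 174
Binary: 10101110
10xxxxxx -> Class B (128-191)
Class B, default mask 255.255.0.0 (/16)


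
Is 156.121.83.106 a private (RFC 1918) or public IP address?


RFC 1918 private ranges:
  10.0.0.0/8 (10.0.0.0 - 10.255.255.255)
  172.16.0.0/12 (172.16.0.0 - 172.31.255.255)
  192.168.0.0/16 (192.168.0.0 - 192.168.255.255)
Public (not in any RFC 1918 range)


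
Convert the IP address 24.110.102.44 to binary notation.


24 = 00011000
110 = 01101110
102 = 01100110
44 = 00101100
Binary: 00011000.01101110.01100110.00101100


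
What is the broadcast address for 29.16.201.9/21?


Network: 29.16.200.0/21
Host bits = 11
Set all host bits to 1:
Broadcast: 29.16.207.255


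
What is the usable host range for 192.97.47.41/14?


Network: 192.96.0.0
Broadcast: 192.99.255.255
First usable = network + 1
Last usable = broadcast - 1
Range: 192.96.0.1 to 192.99.255.254


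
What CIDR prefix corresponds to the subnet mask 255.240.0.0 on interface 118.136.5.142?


Binary: 11111111.11110000.00000000.00000000
Count leading 1s
Prefix: /12


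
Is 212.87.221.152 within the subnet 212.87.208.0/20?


Subnet network: 212.87.208.0
Test IP AND mask: 212.87.208.0
Yes, 212.87.221.152 is in 212.87.208.0/20


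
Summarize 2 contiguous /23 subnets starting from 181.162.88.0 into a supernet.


Original prefix: /23
Number of subnets: 2 = 2^1
New prefix = 23 - 1 = 22
Supernet: 181.162.88.0/22


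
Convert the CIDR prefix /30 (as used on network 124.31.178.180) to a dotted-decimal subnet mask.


/30 means 30 network bits, 2 host bits
Binary: 11111111111111111111111111111100
Mask: 255.255.255.252


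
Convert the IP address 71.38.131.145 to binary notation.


71 = 01000111
38 = 00100110
131 = 10000011
145 = 10010001
Binary: 01000111.00100110.10000011.10010001


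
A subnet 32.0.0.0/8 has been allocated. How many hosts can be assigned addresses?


Host bits = 32 - 8 = 24
Total addresses = 2^24 = 16777216
Usable = total - 2 (network and broadcast)
Usable hosts: 16777214
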